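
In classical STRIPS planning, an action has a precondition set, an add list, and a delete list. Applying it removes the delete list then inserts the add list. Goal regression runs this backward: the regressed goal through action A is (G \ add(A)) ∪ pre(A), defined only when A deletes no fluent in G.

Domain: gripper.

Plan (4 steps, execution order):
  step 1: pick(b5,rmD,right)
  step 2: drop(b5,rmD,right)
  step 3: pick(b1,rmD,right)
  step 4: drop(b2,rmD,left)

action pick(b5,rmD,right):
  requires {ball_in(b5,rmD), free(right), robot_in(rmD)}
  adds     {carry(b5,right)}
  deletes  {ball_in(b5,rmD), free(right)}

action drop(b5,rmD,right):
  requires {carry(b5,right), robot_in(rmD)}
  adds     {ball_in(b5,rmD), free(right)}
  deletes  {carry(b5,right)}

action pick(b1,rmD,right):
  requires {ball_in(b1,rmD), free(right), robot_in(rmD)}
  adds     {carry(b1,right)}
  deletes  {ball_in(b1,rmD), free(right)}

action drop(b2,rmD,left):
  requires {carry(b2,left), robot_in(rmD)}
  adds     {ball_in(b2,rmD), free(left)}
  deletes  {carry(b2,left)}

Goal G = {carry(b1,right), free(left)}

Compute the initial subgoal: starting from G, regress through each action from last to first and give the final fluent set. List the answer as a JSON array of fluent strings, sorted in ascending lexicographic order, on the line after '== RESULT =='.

Work backward from the goal:
  through step 4 (drop(b2,rmD,left)): drop {free(left)}, keep {carry(b1,right)}, require {carry(b2,left), robot_in(rmD)}
    → {carry(b1,right), carry(b2,left), robot_in(rmD)}
  through step 3 (pick(b1,rmD,right)): drop {carry(b1,right)}, keep {carry(b2,left), robot_in(rmD)}, require {ball_in(b1,rmD), free(right), robot_in(rmD)}
    → {ball_in(b1,rmD), carry(b2,left), free(right), robot_in(rmD)}
  through step 2 (drop(b5,rmD,right)): drop {free(right)}, keep {ball_in(b1,rmD), carry(b2,left), robot_in(rmD)}, require {carry(b5,right), robot_in(rmD)}
    → {ball_in(b1,rmD), carry(b2,left), carry(b5,right), robot_in(rmD)}
  through step 1 (pick(b5,rmD,right)): drop {carry(b5,right)}, keep {ball_in(b1,rmD), carry(b2,left), robot_in(rmD)}, require {ball_in(b5,rmD), free(right), robot_in(rmD)}
    → {ball_in(b1,rmD), ball_in(b5,rmD), carry(b2,left), free(right), robot_in(rmD)}

== RESULT ==
["ball_in(b1,rmD)", "ball_in(b5,rmD)", "carry(b2,left)", "free(right)", "robot_in(rmD)"]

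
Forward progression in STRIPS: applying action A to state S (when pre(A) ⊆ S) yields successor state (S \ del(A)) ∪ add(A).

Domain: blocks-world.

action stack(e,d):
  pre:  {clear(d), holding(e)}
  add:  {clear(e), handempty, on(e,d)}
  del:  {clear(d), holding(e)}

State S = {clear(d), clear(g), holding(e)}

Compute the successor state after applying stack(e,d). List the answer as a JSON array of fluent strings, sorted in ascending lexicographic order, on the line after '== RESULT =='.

Progress:
  pre ⊆ S: {clear(d), holding(e)} ⊆ S  — applicable
  S \ del = {clear(g)}
  ∪ add   = {clear(e), clear(g), handempty, on(e,d)}

== RESULT ==
["clear(e)", "clear(g)", "handempty", "on(e,d)"]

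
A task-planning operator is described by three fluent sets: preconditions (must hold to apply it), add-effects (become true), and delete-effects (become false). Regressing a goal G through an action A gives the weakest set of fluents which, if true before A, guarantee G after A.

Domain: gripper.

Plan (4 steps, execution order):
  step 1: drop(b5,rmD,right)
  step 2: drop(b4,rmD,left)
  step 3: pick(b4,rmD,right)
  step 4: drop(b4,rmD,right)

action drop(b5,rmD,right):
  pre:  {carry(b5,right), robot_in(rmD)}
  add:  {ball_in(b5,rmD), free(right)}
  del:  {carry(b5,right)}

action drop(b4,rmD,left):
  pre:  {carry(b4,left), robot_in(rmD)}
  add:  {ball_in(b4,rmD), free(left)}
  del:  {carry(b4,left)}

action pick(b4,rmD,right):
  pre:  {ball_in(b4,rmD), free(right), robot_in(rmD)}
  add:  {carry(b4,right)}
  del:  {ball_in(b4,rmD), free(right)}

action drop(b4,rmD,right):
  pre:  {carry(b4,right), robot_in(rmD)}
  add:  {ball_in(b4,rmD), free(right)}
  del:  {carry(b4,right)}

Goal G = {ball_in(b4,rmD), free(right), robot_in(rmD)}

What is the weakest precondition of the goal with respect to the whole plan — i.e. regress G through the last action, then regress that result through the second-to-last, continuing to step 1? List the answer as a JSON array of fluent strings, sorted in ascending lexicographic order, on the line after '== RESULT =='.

Regress step by step:
  through step 4 (drop(b4,rmD,right)): drop {ball_in(b4,rmD), free(right)}, keep {robot_in(rmD)}, require {carry(b4,right), robot_in(rmD)}
    → {carry(b4,right), robot_in(rmD)}
  through step 3 (pick(b4,rmD,right)): drop {carry(b4,right)}, keep {robot_in(rmD)}, require {ball_in(b4,rmD), free(right), robot_in(rmD)}
    → {ball_in(b4,rmD), free(right), robot_in(rmD)}
  through step 2 (drop(b4,rmD,left)): drop {ball_in(b4,rmD)}, keep {free(right), robot_in(rmD)}, require {carry(b4,left), robot_in(rmD)}
    → {carry(b4,left), free(right), robot_in(rmD)}
  through step 1 (drop(b5,rmD,right)): drop {free(right)}, keep {carry(b4,left), robot_in(rmD)}, require {carry(b5,right), robot_in(rmD)}
    → {carry(b4,left), carry(b5,right), robot_in(rmD)}

== RESULT ==
["carry(b4,left)", "carry(b5,right)", "robot_in(rmD)"]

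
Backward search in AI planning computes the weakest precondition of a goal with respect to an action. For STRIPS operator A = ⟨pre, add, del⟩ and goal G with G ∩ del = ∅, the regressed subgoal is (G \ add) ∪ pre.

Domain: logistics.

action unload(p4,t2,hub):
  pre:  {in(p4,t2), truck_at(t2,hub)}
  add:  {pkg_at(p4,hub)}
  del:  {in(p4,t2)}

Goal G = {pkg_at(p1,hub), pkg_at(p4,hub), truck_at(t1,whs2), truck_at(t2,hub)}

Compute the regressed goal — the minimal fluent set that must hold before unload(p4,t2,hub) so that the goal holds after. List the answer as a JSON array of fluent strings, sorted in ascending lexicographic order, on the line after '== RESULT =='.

Regress:
  G ∩ del = {}  (empty — regression defined)
  G \ add = {pkg_at(p1,hub), pkg_at(p4,hub), truck_at(t1,whs2), truck_at(t2,hub)} \ {pkg_at(p4,hub)} = {pkg_at(p1,hub), truck_at(t1,whs2), truck_at(t2,hub)}
  ∪ pre   = {pkg_at(p1,hub), truck_at(t1,whs2), truck_at(t2,hub)} ∪ {in(p4,t2), truck_at(t2,hub)}
          = {in(p4,t2), pkg_at(p1,hub), truck_at(t1,whs2), truck_at(t2,hub)}

== RESULT ==
["in(p4,t2)", "pkg_at(p1,hub)", "truck_at(t1,whs2)", "truck_at(t2,hub)"]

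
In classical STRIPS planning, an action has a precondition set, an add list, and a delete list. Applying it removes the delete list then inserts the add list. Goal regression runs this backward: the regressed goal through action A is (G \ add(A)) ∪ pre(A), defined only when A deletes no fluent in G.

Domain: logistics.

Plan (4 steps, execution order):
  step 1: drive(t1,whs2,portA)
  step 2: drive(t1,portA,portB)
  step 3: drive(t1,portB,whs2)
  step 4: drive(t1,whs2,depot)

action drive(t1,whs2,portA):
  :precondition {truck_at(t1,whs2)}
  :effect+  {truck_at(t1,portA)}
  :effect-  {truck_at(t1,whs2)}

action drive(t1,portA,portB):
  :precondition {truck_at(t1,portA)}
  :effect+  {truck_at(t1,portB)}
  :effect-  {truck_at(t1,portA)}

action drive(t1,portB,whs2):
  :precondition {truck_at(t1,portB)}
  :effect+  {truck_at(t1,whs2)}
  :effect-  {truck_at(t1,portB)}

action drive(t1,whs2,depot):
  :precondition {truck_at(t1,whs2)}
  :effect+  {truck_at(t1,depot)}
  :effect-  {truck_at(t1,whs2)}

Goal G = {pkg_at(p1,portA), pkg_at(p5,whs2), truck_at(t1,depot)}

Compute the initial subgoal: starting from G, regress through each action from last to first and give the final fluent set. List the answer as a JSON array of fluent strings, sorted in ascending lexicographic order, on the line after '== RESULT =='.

Regress step by step:
  through step 4 (drive(t1,whs2,depot)): drop {truck_at(t1,depot)}, keep {pkg_at(p1,portA), pkg_at(p5,whs2)}, require {truck_at(t1,whs2)}
    → {pkg_at(p1,portA), pkg_at(p5,whs2), truck_at(t1,whs2)}
  through step 3 (drive(t1,portB,whs2)): drop {truck_at(t1,whs2)}, keep {pkg_at(p1,portA), pkg_at(p5,whs2)}, require {truck_at(t1,portB)}
    → {pkg_at(p1,portA), pkg_at(p5,whs2), truck_at(t1,portB)}
  through step 2 (drive(t1,portA,portB)): drop {truck_at(t1,portB)}, keep {pkg_at(p1,portA), pkg_at(p5,whs2)}, require {truck_at(t1,portA)}
    → {pkg_at(p1,portA), pkg_at(p5,whs2), truck_at(t1,portA)}
  through step 1 (drive(t1,whs2,portA)): drop {truck_at(t1,portA)}, keep {pkg_at(p1,portA), pkg_at(p5,whs2)}, require {truck_at(t1,whs2)}
    → {pkg_at(p1,portA), pkg_at(p5,whs2), truck_at(t1,whs2)}

== RESULT ==
["pkg_at(p1,portA)", "pkg_at(p5,whs2)", "truck_at(t1,whs2)"]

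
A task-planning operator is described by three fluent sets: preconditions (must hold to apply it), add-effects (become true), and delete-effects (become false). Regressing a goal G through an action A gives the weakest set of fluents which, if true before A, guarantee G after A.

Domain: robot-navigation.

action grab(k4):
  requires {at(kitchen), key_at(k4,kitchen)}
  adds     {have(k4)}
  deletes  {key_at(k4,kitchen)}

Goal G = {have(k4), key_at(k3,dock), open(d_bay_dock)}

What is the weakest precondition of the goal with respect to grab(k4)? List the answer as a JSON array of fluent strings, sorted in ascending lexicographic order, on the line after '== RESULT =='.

Regress:
  G ∩ del = {}  (empty — regression defined)
  G \ add = {have(k4), key_at(k3,dock), open(d_bay_dock)} \ {have(k4)} = {key_at(k3,dock), open(d_bay_dock)}
  ∪ pre   = {key_at(k3,dock), open(d_bay_dock)} ∪ {at(kitchen), key_at(k4,kitchen)}
          = {at(kitchen), key_at(k3,dock), key_at(k4,kitchen), open(d_bay_dock)}

== RESULT ==
["at(kitchen)", "key_at(k3,dock)", "key_at(k4,kitchen)", "open(d_bay_dock)"]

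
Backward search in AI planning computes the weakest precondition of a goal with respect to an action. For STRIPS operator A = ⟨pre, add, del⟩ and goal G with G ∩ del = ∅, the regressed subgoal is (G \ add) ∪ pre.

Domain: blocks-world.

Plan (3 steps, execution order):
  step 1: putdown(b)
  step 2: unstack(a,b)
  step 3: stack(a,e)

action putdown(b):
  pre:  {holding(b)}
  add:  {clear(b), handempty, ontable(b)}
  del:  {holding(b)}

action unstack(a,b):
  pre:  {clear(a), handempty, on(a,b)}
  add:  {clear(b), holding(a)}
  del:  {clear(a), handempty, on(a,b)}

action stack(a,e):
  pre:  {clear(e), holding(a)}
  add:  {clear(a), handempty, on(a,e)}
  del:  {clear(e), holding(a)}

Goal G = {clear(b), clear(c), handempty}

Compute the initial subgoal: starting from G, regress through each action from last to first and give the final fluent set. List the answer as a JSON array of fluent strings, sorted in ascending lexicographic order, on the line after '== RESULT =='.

Regress step by step:
  through step 3 (stack(a,e)): drop {handempty}, keep {clear(b), clear(c)}, require {clear(e), holding(a)}
    → {clear(b), clear(c), clear(e), holding(a)}
  through step 2 (unstack(a,b)): drop {clear(b), holding(a)}, keep {clear(c), clear(e)}, require {clear(a), handempty, on(a,b)}
    → {clear(a), clear(c), clear(e), handempty, on(a,b)}
  through step 1 (putdown(b)): drop {handempty}, keep {clear(a), clear(c), clear(e), on(a,b)}, require {holding(b)}
    → {clear(a), clear(c), clear(e), holding(b), on(a,b)}

== RESULT ==
["clear(a)", "clear(c)", "clear(e)", "holding(b)", "on(a,b)"]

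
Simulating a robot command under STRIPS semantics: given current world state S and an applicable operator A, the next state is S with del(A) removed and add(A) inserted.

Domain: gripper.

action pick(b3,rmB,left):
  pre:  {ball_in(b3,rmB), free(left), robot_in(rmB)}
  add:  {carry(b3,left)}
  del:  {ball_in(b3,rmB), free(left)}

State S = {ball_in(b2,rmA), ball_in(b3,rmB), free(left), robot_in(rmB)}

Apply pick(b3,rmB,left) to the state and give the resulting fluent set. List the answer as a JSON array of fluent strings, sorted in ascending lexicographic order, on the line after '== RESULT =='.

Progress:
  pre ⊆ S: {ball_in(b3,rmB), free(left), robot_in(rmB)} ⊆ S  — applicable
  S \ del = {ball_in(b2,rmA), robot_in(rmB)}
  ∪ add   = {ball_in(b2,rmA), carry(b3,left), robot_in(rmB)}

== RESULT ==
["ball_in(b2,rmA)", "carry(b3,left)", "robot_in(rmB)"]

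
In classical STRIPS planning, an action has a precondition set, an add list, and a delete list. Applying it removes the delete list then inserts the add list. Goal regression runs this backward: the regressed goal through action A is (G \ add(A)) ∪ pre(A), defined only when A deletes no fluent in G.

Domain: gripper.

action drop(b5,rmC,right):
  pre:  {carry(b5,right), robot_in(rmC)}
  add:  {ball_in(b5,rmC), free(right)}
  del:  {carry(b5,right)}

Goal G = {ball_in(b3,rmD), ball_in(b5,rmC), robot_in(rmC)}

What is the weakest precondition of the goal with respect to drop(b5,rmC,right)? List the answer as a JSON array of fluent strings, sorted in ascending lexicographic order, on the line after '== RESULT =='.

Compute (G \ add) ∪ pre:
  G ∩ del = {}  (empty — regression defined)
  G \ add = {ball_in(b3,rmD), ball_in(b5,rmC), robot_in(rmC)} \ {ball_in(b5,rmC), free(right)} = {ball_in(b3,rmD), robot_in(rmC)}
  ∪ pre   = {ball_in(b3,rmD), robot_in(rmC)} ∪ {carry(b5,right), robot_in(rmC)}
          = {ball_in(b3,rmD), carry(b5,right), robot_in(rmC)}

== RESULT ==
["ball_in(b3,rmD)", "carry(b5,right)", "robot_in(rmC)"]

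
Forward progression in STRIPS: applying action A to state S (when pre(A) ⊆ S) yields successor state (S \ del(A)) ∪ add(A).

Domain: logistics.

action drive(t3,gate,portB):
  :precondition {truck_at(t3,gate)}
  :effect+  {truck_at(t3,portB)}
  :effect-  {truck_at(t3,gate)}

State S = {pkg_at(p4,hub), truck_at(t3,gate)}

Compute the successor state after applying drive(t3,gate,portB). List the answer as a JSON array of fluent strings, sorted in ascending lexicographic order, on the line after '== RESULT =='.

Progress:
  pre ⊆ S: {truck_at(t3,gate)} ⊆ S  — applicable
  S \ del = {pkg_at(p4,hub)}
  ∪ add   = {pkg_at(p4,hub), truck_at(t3,portB)}

== RESULT ==
["pkg_at(p4,hub)", "truck_at(t3,portB)"]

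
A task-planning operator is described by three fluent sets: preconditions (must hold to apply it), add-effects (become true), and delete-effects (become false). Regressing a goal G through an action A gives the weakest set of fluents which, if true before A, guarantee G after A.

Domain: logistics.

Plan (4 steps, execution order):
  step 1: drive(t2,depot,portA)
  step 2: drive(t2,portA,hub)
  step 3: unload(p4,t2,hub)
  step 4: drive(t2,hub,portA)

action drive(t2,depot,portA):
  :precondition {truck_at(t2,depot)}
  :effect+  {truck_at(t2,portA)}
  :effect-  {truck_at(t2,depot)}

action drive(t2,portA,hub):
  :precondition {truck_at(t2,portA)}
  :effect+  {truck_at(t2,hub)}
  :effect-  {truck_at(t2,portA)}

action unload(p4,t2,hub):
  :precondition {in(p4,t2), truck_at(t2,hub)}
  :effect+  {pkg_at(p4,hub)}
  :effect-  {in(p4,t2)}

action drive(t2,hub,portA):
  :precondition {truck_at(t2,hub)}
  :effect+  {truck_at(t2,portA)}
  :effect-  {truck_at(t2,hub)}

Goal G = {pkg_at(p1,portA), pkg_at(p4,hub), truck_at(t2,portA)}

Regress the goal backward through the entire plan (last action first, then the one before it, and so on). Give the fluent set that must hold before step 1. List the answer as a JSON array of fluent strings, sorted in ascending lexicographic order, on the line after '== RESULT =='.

Regress step by step:
  through step 4 (drive(t2,hub,portA)): drop {truck_at(t2,portA)}, keep {pkg_at(p1,portA), pkg_at(p4,hub)}, require {truck_at(t2,hub)}
    → {pkg_at(p1,portA), pkg_at(p4,hub), truck_at(t2,hub)}
  through step 3 (unload(p4,t2,hub)): drop {pkg_at(p4,hub)}, keep {pkg_at(p1,portA), truck_at(t2,hub)}, require {in(p4,t2), truck_at(t2,hub)}
    → {in(p4,t2), pkg_at(p1,portA), truck_at(t2,hub)}
  through step 2 (drive(t2,portA,hub)): drop {truck_at(t2,hub)}, keep {in(p4,t2), pkg_at(p1,portA)}, require {truck_at(t2,portA)}
    → {in(p4,t2), pkg_at(p1,portA), truck_at(t2,portA)}
  through step 1 (drive(t2,depot,portA)): drop {truck_at(t2,portA)}, keep {in(p4,t2), pkg_at(p1,portA)}, require {truck_at(t2,depot)}
    → {in(p4,t2), pkg_at(p1,portA), truck_at(t2,depot)}

== RESULT ==
["in(p4,t2)", "pkg_at(p1,portA)", "truck_at(t2,depot)"]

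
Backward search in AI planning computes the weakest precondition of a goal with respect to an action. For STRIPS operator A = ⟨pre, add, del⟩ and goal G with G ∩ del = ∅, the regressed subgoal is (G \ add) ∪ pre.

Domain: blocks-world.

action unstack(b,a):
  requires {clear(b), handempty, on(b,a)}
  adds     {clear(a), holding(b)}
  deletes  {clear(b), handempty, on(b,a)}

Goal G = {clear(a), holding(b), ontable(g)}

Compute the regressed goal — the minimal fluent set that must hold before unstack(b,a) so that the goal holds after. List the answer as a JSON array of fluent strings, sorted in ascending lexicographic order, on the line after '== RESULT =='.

Compute (G \ add) ∪ pre:
  G ∩ del = {}  (empty — regression defined)
  G \ add = {clear(a), holding(b), ontable(g)} \ {clear(a), holding(b)} = {ontable(g)}
  ∪ pre   = {ontable(g)} ∪ {clear(b), handempty, on(b,a)}
          = {clear(b), handempty, on(b,a), ontable(g)}

== RESULT ==
["clear(b)", "handempty", "on(b,a)", "ontable(g)"]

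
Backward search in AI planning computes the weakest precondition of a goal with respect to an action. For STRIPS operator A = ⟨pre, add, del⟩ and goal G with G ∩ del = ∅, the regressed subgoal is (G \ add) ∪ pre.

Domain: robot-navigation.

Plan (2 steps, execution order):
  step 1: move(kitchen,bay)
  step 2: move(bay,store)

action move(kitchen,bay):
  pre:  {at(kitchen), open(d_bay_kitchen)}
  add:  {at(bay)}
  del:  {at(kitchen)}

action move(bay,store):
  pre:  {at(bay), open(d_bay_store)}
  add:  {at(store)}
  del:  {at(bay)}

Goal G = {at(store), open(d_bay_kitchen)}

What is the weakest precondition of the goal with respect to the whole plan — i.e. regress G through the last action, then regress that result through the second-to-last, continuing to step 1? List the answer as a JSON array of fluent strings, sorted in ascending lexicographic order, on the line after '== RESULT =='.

Work backward from the goal:
  through step 2 (move(bay,store)): drop {at(store)}, keep {open(d_bay_kitchen)}, require {at(bay), open(d_bay_store)}
    → {at(bay), open(d_bay_kitchen), open(d_bay_store)}
  through step 1 (move(kitchen,bay)): drop {at(bay)}, keep {open(d_bay_kitchen), open(d_bay_store)}, require {at(kitchen), open(d_bay_kitchen)}
    → {at(kitchen), open(d_bay_kitchen), open(d_bay_store)}

== RESULT ==
["at(kitchen)", "open(d_bay_kitchen)", "open(d_bay_store)"]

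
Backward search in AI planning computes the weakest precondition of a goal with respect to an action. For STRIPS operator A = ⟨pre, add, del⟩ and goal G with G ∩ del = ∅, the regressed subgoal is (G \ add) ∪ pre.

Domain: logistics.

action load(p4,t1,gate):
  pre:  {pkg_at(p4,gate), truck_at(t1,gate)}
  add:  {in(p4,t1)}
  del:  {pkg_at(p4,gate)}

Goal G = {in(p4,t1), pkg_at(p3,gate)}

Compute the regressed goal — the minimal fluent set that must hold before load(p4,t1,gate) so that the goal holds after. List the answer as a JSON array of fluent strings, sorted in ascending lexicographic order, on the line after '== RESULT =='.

Regress:
  G ∩ del = {}  (empty — regression defined)
  G \ add = {in(p4,t1), pkg_at(p3,gate)} \ {in(p4,t1)} = {pkg_at(p3,gate)}
  ∪ pre   = {pkg_at(p3,gate)} ∪ {pkg_at(p4,gate), truck_at(t1,gate)}
          = {pkg_at(p3,gate), pkg_at(p4,gate), truck_at(t1,gate)}

== RESULT ==
["pkg_at(p3,gate)", "pkg_at(p4,gate)", "truck_at(t1,gate)"]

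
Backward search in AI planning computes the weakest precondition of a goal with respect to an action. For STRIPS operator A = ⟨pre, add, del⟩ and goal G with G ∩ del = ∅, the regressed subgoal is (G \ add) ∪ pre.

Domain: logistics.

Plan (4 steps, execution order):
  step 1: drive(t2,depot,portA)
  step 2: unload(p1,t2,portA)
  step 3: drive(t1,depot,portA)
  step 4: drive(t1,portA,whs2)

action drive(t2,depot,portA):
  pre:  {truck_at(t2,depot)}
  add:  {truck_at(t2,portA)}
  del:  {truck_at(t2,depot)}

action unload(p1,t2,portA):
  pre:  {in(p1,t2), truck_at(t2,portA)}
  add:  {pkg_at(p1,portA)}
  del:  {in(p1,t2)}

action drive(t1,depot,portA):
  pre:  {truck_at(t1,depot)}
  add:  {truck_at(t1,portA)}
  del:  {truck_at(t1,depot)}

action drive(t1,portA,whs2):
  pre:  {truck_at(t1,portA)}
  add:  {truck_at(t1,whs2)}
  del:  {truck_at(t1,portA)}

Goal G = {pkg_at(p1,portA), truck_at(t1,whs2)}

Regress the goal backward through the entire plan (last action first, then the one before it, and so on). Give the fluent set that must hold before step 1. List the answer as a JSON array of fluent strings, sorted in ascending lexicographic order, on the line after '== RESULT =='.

Regress step by step:
  through step 4 (drive(t1,portA,whs2)): drop {truck_at(t1,whs2)}, keep {pkg_at(p1,portA)}, require {truck_at(t1,portA)}
    → {pkg_at(p1,portA), truck_at(t1,portA)}
  through step 3 (drive(t1,depot,portA)): drop {truck_at(t1,portA)}, keep {pkg_at(p1,portA)}, require {truck_at(t1,depot)}
    → {pkg_at(p1,portA), truck_at(t1,depot)}
  through step 2 (unload(p1,t2,portA)): drop {pkg_at(p1,portA)}, keep {truck_at(t1,depot)}, require {in(p1,t2), truck_at(t2,portA)}
    → {in(p1,t2), truck_at(t1,depot), truck_at(t2,portA)}
  through step 1 (drive(t2,depot,portA)): drop {truck_at(t2,portA)}, keep {in(p1,t2), truck_at(t1,depot)}, require {truck_at(t2,depot)}
    → {in(p1,t2), truck_at(t1,depot), truck_at(t2,depot)}

== RESULT ==
["in(p1,t2)", "truck_at(t1,depot)", "truck_at(t2,depot)"]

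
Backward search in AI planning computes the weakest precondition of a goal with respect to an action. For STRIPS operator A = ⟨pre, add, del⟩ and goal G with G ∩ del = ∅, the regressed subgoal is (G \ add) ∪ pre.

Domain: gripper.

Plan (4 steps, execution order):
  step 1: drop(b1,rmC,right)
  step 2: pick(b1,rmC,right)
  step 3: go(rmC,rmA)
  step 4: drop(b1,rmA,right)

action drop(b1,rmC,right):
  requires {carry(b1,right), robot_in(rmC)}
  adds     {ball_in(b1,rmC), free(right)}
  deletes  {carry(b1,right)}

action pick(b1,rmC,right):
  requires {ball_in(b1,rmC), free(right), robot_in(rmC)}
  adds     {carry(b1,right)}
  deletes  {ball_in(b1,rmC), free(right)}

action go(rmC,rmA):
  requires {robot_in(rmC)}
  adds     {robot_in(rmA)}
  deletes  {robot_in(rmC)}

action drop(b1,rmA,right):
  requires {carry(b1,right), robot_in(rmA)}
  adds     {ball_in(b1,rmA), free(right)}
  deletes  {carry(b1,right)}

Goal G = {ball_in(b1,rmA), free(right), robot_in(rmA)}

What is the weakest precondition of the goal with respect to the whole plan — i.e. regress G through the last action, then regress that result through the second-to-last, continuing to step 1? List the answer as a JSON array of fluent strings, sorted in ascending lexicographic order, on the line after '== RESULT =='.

Work backward from the goal:
  through step 4 (drop(b1,rmA,right)): drop {ball_in(b1,rmA), free(right)}, keep {robot_in(rmA)}, require {carry(b1,right), robot_in(rmA)}
    → {carry(b1,right), robot_in(rmA)}
  through step 3 (go(rmC,rmA)): drop {robot_in(rmA)}, keep {carry(b1,right)}, require {robot_in(rmC)}
    → {carry(b1,right), robot_in(rmC)}
  through step 2 (pick(b1,rmC,right)): drop {carry(b1,right)}, keep {robot_in(rmC)}, require {ball_in(b1,rmC), free(right), robot_in(rmC)}
    → {ball_in(b1,rmC), free(right), robot_in(rmC)}
  through step 1 (drop(b1,rmC,right)): drop {ball_in(b1,rmC), free(right)}, keep {robot_in(rmC)}, require {carry(b1,right), robot_in(rmC)}
    → {carry(b1,right), robot_in(rmC)}

== RESULT ==
["carry(b1,right)", "robot_in(rmC)"]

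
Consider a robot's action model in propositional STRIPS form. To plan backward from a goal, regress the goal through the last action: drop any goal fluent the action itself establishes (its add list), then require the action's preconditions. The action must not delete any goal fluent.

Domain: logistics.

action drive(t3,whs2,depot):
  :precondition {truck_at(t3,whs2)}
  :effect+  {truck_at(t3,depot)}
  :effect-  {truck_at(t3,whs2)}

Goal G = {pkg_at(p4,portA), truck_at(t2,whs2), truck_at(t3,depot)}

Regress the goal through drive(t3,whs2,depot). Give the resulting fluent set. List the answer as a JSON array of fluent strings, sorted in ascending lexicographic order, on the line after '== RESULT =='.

Regress:
  G ∩ del = {}  (empty — regression defined)
  G \ add = {pkg_at(p4,portA), truck_at(t2,whs2), truck_at(t3,depot)} \ {truck_at(t3,depot)} = {pkg_at(p4,portA), truck_at(t2,whs2)}
  ∪ pre   = {pkg_at(p4,portA), truck_at(t2,whs2)} ∪ {truck_at(t3,whs2)}
          = {pkg_at(p4,portA), truck_at(t2,whs2), truck_at(t3,whs2)}

== RESULT ==
["pkg_at(p4,portA)", "truck_at(t2,whs2)", "truck_at(t3,whs2)"]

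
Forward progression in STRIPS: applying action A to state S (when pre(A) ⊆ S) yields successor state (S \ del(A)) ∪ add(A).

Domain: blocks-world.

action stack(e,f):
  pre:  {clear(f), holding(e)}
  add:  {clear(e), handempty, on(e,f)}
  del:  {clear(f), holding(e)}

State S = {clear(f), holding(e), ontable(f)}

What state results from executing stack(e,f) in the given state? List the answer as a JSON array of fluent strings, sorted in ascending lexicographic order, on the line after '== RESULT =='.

Compute (S \ del) ∪ add:
  pre ⊆ S: {clear(f), holding(e)} ⊆ S  — applicable
  S \ del = {ontable(f)}
  ∪ add   = {clear(e), handempty, on(e,f), ontable(f)}

== RESULT ==
["clear(e)", "handempty", "on(e,f)", "ontable(f)"]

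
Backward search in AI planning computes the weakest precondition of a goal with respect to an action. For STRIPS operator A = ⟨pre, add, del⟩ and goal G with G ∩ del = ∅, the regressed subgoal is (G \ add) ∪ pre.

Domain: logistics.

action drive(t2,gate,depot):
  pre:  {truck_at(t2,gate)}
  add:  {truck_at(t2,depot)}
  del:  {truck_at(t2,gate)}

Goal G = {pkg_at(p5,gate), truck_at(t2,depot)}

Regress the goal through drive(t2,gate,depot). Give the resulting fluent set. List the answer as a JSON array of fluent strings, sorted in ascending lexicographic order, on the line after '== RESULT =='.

Regress:
  G ∩ del = {}  (empty — regression defined)
  G \ add = {pkg_at(p5,gate), truck_at(t2,depot)} \ {truck_at(t2,depot)} = {pkg_at(p5,gate)}
  ∪ pre   = {pkg_at(p5,gate)} ∪ {truck_at(t2,gate)}
          = {pkg_at(p5,gate), truck_at(t2,gate)}

== RESULT ==
["pkg_at(p5,gate)", "truck_at(t2,gate)"]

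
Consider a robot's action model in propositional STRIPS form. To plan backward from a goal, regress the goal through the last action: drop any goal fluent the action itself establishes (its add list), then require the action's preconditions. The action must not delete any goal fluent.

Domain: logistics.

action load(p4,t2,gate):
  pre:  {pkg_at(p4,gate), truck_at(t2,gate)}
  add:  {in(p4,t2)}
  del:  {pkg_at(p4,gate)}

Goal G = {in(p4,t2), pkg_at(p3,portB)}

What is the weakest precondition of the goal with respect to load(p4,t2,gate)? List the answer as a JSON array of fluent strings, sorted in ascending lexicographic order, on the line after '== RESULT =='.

Regress:
  G ∩ del = {}  (empty — regression defined)
  G \ add = {in(p4,t2), pkg_at(p3,portB)} \ {in(p4,t2)} = {pkg_at(p3,portB)}
  ∪ pre   = {pkg_at(p3,portB)} ∪ {pkg_at(p4,gate), truck_at(t2,gate)}
          = {pkg_at(p3,portB), pkg_at(p4,gate), truck_at(t2,gate)}

== RESULT ==
["pkg_at(p3,portB)", "pkg_at(p4,gate)", "truck_at(t2,gate)"]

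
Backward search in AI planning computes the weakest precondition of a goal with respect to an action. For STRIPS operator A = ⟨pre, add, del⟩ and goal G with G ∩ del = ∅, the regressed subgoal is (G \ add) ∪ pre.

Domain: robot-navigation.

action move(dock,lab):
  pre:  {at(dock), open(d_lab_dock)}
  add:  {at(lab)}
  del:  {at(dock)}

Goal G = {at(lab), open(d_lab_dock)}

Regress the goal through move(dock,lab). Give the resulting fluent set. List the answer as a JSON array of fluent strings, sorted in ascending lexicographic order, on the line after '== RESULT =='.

Regress:
  G ∩ del = {}  (empty — regression defined)
  G \ add = {at(lab), open(d_lab_dock)} \ {at(lab)} = {open(d_lab_dock)}
  ∪ pre   = {open(d_lab_dock)} ∪ {at(dock), open(d_lab_dock)}
          = {at(dock), open(d_lab_dock)}

== RESULT ==
["at(dock)", "open(d_lab_dock)"]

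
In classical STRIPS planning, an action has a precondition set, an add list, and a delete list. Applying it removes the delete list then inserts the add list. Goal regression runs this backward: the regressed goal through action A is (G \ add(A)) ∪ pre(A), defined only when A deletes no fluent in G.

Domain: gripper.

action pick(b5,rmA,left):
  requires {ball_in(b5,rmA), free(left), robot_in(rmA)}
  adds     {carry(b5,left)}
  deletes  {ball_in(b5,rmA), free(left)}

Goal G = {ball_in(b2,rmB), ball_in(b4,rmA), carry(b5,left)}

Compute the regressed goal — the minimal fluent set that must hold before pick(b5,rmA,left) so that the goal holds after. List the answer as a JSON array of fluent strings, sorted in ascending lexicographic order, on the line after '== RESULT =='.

Regress:
  G ∩ del = {}  (empty — regression defined)
  G \ add = {ball_in(b2,rmB), ball_in(b4,rmA), carry(b5,left)} \ {carry(b5,left)} = {ball_in(b2,rmB), ball_in(b4,rmA)}
  ∪ pre   = {ball_in(b2,rmB), ball_in(b4,rmA)} ∪ {ball_in(b5,rmA), free(left), robot_in(rmA)}
          = {ball_in(b2,rmB), ball_in(b4,rmA), ball_in(b5,rmA), free(left), robot_in(rmA)}

== RESULT ==
["ball_in(b2,rmB)", "ball_in(b4,rmA)", "ball_in(b5,rmA)", "free(left)", "robot_in(rmA)"]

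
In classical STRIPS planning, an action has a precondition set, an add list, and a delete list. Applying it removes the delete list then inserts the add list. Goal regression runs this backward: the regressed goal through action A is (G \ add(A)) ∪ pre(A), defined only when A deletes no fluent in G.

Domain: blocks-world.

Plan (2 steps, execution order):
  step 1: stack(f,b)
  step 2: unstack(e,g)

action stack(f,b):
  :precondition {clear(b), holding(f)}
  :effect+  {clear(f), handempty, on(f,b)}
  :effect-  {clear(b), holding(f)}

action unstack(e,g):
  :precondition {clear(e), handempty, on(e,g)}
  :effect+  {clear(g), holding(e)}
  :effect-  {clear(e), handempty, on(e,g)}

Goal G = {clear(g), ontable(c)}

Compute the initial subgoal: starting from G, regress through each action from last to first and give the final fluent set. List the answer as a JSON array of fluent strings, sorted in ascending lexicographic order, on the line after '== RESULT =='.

Regress step by step:
  through step 2 (unstack(e,g)): drop {clear(g)}, keep {ontable(c)}, require {clear(e), handempty, on(e,g)}
    → {clear(e), handempty, on(e,g), ontable(c)}
  through step 1 (stack(f,b)): drop {handempty}, keep {clear(e), on(e,g), ontable(c)}, require {clear(b), holding(f)}
    → {clear(b), clear(e), holding(f), on(e,g), ontable(c)}

== RESULT ==
["clear(b)", "clear(e)", "holding(f)", "on(e,g)", "ontable(c)"]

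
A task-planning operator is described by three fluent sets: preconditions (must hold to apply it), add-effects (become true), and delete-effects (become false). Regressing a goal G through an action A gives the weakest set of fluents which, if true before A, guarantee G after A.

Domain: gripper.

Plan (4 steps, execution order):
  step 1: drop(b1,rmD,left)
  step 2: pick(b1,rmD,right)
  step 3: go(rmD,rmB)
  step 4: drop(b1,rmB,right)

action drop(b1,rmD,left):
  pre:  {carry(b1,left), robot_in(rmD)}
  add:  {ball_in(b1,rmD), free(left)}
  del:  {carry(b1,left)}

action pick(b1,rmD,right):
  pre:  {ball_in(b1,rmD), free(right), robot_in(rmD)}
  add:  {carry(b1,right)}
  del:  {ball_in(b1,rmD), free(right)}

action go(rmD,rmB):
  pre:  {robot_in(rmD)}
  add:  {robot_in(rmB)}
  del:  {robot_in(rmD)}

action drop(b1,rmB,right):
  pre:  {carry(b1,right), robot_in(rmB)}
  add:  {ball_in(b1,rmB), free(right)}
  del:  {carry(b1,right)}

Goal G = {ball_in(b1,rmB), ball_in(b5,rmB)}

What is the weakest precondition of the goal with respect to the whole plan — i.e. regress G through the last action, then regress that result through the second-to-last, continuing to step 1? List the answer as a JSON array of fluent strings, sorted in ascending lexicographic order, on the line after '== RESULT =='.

Work backward from the goal:
  through step 4 (drop(b1,rmB,right)): drop {ball_in(b1,rmB)}, keep {ball_in(b5,rmB)}, require {carry(b1,right), robot_in(rmB)}
    → {ball_in(b5,rmB), carry(b1,right), robot_in(rmB)}
  through step 3 (go(rmD,rmB)): drop {robot_in(rmB)}, keep {ball_in(b5,rmB), carry(b1,right)}, require {robot_in(rmD)}
    → {ball_in(b5,rmB), carry(b1,right), robot_in(rmD)}
  through step 2 (pick(b1,rmD,right)): drop {carry(b1,right)}, keep {ball_in(b5,rmB), robot_in(rmD)}, require {ball_in(b1,rmD), free(right), robot_in(rmD)}
    → {ball_in(b1,rmD), ball_in(b5,rmB), free(right), robot_in(rmD)}
  through step 1 (drop(b1,rmD,left)): drop {ball_in(b1,rmD)}, keep {ball_in(b5,rmB), free(right), robot_in(rmD)}, require {carry(b1,left), robot_in(rmD)}
    → {ball_in(b5,rmB), carry(b1,left), free(right), robot_in(rmD)}

== RESULT ==
["ball_in(b5,rmB)", "carry(b1,left)", "free(right)", "robot_in(rmD)"]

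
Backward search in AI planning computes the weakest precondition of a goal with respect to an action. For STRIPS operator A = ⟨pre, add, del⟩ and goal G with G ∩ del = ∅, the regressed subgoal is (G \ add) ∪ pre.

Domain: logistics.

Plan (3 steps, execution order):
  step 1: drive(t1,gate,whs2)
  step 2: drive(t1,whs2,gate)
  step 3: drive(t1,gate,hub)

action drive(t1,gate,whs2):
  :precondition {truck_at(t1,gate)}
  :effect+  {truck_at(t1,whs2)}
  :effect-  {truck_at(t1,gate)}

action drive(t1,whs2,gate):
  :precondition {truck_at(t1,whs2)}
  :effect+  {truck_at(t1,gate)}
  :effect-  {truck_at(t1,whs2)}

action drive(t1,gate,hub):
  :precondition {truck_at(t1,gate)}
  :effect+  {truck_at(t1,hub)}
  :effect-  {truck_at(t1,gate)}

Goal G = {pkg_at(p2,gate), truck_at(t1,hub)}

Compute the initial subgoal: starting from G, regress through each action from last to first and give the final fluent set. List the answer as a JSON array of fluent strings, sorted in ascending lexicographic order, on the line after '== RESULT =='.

Work backward from the goal:
  through step 3 (drive(t1,gate,hub)): drop {truck_at(t1,hub)}, keep {pkg_at(p2,gate)}, require {truck_at(t1,gate)}
    → {pkg_at(p2,gate), truck_at(t1,gate)}
  through step 2 (drive(t1,whs2,gate)): drop {truck_at(t1,gate)}, keep {pkg_at(p2,gate)}, require {truck_at(t1,whs2)}
    → {pkg_at(p2,gate), truck_at(t1,whs2)}
  through step 1 (drive(t1,gate,whs2)): drop {truck_at(t1,whs2)}, keep {pkg_at(p2,gate)}, require {truck_at(t1,gate)}
    → {pkg_at(p2,gate), truck_at(t1,gate)}

== RESULT ==
["pkg_at(p2,gate)", "truck_at(t1,gate)"]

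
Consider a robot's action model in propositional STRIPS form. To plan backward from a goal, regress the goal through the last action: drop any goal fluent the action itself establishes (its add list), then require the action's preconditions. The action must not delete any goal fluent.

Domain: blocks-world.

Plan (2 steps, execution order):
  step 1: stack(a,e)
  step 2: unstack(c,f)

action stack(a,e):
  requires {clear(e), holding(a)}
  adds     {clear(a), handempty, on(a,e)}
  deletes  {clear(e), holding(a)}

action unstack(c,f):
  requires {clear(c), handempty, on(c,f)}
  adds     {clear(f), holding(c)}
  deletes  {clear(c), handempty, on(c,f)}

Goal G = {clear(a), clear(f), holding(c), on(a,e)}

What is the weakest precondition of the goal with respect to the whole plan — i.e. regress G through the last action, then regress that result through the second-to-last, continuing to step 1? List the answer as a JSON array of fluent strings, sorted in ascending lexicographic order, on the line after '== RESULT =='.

Work backward from the goal:
  through step 2 (unstack(c,f)): drop {clear(f), holding(c)}, keep {clear(a), on(a,e)}, require {clear(c), handempty, on(c,f)}
    → {clear(a), clear(c), handempty, on(a,e), on(c,f)}
  through step 1 (stack(a,e)): drop {clear(a), handempty, on(a,e)}, keep {clear(c), on(c,f)}, require {clear(e), holding(a)}
    → {clear(c), clear(e), holding(a), on(c,f)}

== RESULT ==
["clear(c)", "clear(e)", "holding(a)", "on(c,f)"]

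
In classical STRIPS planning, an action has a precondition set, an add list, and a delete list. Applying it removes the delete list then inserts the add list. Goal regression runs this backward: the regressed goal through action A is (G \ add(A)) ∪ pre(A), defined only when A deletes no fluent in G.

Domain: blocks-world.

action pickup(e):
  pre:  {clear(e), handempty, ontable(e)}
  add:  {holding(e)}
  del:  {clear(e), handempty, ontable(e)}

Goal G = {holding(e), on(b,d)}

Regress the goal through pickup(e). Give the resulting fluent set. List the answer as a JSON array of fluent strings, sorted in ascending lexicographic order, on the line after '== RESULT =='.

Compute (G \ add) ∪ pre:
  G ∩ del = {}  (empty — regression defined)
  G \ add = {holding(e), on(b,d)} \ {holding(e)} = {on(b,d)}
  ∪ pre   = {on(b,d)} ∪ {clear(e), handempty, ontable(e)}
          = {clear(e), handempty, on(b,d), ontable(e)}

== RESULT ==
["clear(e)", "handempty", "on(b,d)", "ontable(e)"]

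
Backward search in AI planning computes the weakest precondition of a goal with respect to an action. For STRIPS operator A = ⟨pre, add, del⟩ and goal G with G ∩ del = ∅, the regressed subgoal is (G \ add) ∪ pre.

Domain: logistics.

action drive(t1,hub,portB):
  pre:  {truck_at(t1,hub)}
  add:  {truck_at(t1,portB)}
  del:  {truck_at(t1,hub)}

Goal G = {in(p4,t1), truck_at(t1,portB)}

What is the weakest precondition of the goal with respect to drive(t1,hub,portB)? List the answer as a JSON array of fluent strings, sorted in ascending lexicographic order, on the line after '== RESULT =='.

Compute (G \ add) ∪ pre:
  G ∩ del = {}  (empty — regression defined)
  G \ add = {in(p4,t1), truck_at(t1,portB)} \ {truck_at(t1,portB)} = {in(p4,t1)}
  ∪ pre   = {in(p4,t1)} ∪ {truck_at(t1,hub)}
          = {in(p4,t1), truck_at(t1,hub)}

== RESULT ==
["in(p4,t1)", "truck_at(t1,hub)"]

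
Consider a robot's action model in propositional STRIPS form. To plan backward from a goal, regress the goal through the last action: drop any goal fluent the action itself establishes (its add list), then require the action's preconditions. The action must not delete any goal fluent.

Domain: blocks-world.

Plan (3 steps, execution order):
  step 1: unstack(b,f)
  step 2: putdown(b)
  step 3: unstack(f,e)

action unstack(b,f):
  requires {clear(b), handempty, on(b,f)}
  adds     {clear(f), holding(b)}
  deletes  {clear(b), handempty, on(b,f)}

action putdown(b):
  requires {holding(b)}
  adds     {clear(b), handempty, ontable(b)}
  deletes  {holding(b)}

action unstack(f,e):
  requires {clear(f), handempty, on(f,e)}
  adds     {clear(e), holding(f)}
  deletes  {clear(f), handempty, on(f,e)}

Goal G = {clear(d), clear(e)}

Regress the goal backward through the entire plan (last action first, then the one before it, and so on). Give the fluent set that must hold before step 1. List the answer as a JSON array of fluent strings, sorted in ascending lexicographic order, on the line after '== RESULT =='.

Work backward from the goal:
  through step 3 (unstack(f,e)): drop {clear(e)}, keep {clear(d)}, require {clear(f), handempty, on(f,e)}
    → {clear(d), clear(f), handempty, on(f,e)}
  through step 2 (putdown(b)): drop {handempty}, keep {clear(d), clear(f), on(f,e)}, require {holding(b)}
    → {clear(d), clear(f), holding(b), on(f,e)}
  through step 1 (unstack(b,f)): drop {clear(f), holding(b)}, keep {clear(d), on(f,e)}, require {clear(b), handempty, on(b,f)}
    → {clear(b), clear(d), handempty, on(b,f), on(f,e)}

== RESULT ==
["clear(b)", "clear(d)", "handempty", "on(b,f)", "on(f,e)"]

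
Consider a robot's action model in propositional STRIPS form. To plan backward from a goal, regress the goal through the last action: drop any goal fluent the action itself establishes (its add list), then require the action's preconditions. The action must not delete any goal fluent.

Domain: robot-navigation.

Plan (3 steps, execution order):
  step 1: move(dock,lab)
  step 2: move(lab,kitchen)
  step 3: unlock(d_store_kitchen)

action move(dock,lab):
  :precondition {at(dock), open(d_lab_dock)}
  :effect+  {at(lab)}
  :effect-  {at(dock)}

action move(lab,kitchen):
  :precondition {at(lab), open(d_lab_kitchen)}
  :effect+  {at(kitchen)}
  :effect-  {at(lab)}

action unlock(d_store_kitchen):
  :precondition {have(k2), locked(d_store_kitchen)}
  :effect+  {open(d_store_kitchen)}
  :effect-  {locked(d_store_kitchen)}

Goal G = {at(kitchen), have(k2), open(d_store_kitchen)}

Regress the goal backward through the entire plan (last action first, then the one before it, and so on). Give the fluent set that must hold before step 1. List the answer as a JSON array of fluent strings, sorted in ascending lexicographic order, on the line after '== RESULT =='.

Regress step by step:
  through step 3 (unlock(d_store_kitchen)): drop {open(d_store_kitchen)}, keep {at(kitchen), have(k2)}, require {have(k2), locked(d_store_kitchen)}
    → {at(kitchen), have(k2), locked(d_store_kitchen)}
  through step 2 (move(lab,kitchen)): drop {at(kitchen)}, keep {have(k2), locked(d_store_kitchen)}, require {at(lab), open(d_lab_kitchen)}
    → {at(lab), have(k2), locked(d_store_kitchen), open(d_lab_kitchen)}
  through step 1 (move(dock,lab)): drop {at(lab)}, keep {have(k2), locked(d_store_kitchen), open(d_lab_kitchen)}, require {at(dock), open(d_lab_dock)}
    → {at(dock), have(k2), locked(d_store_kitchen), open(d_lab_dock), open(d_lab_kitchen)}

== RESULT ==
["at(dock)", "have(k2)", "locked(d_store_kitchen)", "open(d_lab_dock)", "open(d_lab_kitchen)"]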